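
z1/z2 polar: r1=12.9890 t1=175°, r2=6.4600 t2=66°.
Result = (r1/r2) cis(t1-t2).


r = 12.9890 / 6.4600 = 2.0107
theta = 175° - 66° = 109° = 109° (mod 360)

2.0107 cis(109°)


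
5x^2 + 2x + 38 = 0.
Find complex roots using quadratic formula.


disc = 2^2 - 4*5*38 = 4 - 760 = -756
sqrt(|disc|) = sqrt(756) = 27.4955
Real part = -2/(2*5) = -0.2000
Imag part = 27.4955/(2*5) = 2.7495

-0.2000 ± 2.7495i


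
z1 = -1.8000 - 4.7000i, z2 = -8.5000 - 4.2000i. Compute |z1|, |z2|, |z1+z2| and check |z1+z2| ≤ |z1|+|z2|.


|z1| = sqrt((-1.8)^2 + (-4.7)^2) = sqrt(25.33) = 5.0329
|z2| = sqrt((-8.5)^2 + (-4.2)^2) = sqrt(89.89) = 9.4810
z1+z2 = -10.3000 - 8.9000i
|z1+z2| = sqrt(185.3) = 13.6125
|z1|+|z2| = 5.0329 + 9.4810 = 14.5139

|z1+z2| = 13.6125 ≤ |z1|+|z2| = 14.5139 (verified)


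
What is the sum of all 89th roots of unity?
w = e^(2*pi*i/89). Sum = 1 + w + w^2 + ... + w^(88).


The sum of all 89th roots of unity is 0.
Geometric series: (1 - w^89)/(1 - w) = (1-1)/(1-w) = 0 since w^89 = 1, w ≠ 1.
Alternatively: coefficient of z^88 in z^89 - 1 is 0.

0


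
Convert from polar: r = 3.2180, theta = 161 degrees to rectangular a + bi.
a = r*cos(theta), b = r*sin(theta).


a = 3.2180*cos(161°) = 3.2180*(-0.94552) = -3.0427
b = 3.2180*sin(161°) = 3.2180*0.32557 = 1.0477

-3.0427 + 1.0477i


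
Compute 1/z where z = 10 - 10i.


|z|^2 = 100+100 = 200
1/z = (10 + 10i)/200

1/z = 0.0500 + 0.0500i


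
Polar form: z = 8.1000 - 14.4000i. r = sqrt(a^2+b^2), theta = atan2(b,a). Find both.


r = sqrt(65.61+207.36) = sqrt(272.97) = 16.5218
theta = atan2(-14.4, 8.1) = -60.6422 degrees

r = 16.5218, theta = -60.6422 degrees


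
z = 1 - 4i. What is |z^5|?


|z| = sqrt(1+16) = sqrt(17) = 4.1231
|z^5| = |z|^5 = (sqrt(17))^5 = 17^2 * sqrt(17) = 289*sqrt(17)

|z^5| = 289*sqrt(17) ≈ 1191.5775


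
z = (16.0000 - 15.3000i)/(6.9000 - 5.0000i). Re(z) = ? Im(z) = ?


Multiply by conjugate: (16.0000 - 15.3000i)(6.9000 + 5.0000i) / (6.9^2 + (-5)^2)
Numerator real = 16*6.9 - (15.3)*(-5) = 186.9
Numerator imag = -15.3*6.9 - 16*(-5) = -25.57
Denominator = 72.61
Re(z) = 186.9/72.61 = 2.5740
Im(z) = -25.57/72.61 = -0.3522

Re(z) = 2.5740, Im(z) = -0.3522


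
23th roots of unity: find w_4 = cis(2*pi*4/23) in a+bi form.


Angle = 360*4/23 = 62.6087°
a = cos(62.6087°) = 0.4601
b = sin(62.6087°) = 0.8879

0.4601 + 0.8879i


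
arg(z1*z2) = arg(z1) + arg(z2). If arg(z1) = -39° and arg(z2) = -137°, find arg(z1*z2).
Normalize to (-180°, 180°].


arg(z1*z2) = -39° - 137° = -176°
Normalized to (-180°, 180°]: -176°

-176°


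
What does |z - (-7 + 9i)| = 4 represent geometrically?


|z - z0| = r is a circle with center z0 and radius r.
Center = (-7, 9), radius = 4

Circle with center (-7, 9) and radius 4


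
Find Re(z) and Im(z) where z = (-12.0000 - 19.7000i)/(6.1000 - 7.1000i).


Multiply by conjugate: (-12.0000 - 19.7000i)(6.1000 + 7.1000i) / (6.1^2 + (-7.1)^2)
Numerator real = -12*6.1 - (19.7)*(-7.1) = 66.67
Numerator imag = -19.7*6.1 - (-12)*(-7.1) = -205.37
Denominator = 87.62
Re(z) = 66.67/87.62 = 0.7609
Im(z) = -205.37/87.62 = -2.3439

Re(z) = 0.7609, Im(z) = -2.3439


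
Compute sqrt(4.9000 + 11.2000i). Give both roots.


|z| = sqrt(24.01+125.44) = 12.2250
sqrt((|z|+a)/2) = sqrt((12.2250+4.9)/2) = sqrt(8.5625) = 2.9262
sqrt((|z|-a)/2) = sqrt((12.2250-4.9)/2) = sqrt(3.6625) = 1.9138

±(2.9262 + 1.9138i) i.e. 2.9262 + 1.9138i and -2.9262 - 1.9138i


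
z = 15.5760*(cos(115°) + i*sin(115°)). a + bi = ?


a = 15.5760*cos(115°) = 15.5760*(-0.42262) = -6.5827
b = 15.5760*sin(115°) = 15.5760*0.90631 = 14.1167

-6.5827 + 14.1167i


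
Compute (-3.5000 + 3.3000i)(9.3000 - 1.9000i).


Real = -3.5*9.3 - 3.3*(-1.9) = -32.55 - (-6.27) = -26.28
Imag = -3.5*(-1.9) + 9.3*3.3 = 6.65 + 30.69 = 37.34

-26.2800 + 37.3400i


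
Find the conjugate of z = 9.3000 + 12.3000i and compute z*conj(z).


z_bar = 9.3000 - 12.3000i
z*z_bar = 9.3^2 + 12.3^2 = 86.49 + 151.29 = 237.78

z_bar = 9.3000 - 12.3000i, z*z_bar = 237.78


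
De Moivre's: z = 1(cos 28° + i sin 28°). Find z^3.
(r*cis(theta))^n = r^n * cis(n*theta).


r^3 = 1^3 = 1
n*theta = 3*28° = 84° = 84° (mod 360)
a = 1*cos(84°) = 0.1045
b = 1*sin(84°) = 0.9945

1 cis(84°) = 0.1045 + 0.9945i


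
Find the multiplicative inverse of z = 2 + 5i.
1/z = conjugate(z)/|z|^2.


|z|^2 = 4+25 = 29
1/z = (2 - 5i)/29

1/z = 0.0690 - 0.1724i


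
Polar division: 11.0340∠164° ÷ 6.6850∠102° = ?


r = 11.0340 / 6.6850 = 1.6506
theta = 164° - 102° = 62° = 62° (mod 360)

1.6506 cis(62°)


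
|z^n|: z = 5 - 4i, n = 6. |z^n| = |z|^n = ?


|z| = sqrt(25+16) = sqrt(41) = 6.4031
|z^6| = |z|^6 = (sqrt(41))^6 = 41^3 = 68921

|z^6| = 68921


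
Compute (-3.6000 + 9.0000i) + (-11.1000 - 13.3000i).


Real: -3.6 - 11.1 = -14.7
Imag: 9 - 13.3 = -4.3

-14.7000 - 4.3000i


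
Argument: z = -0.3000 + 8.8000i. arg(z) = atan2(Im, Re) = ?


Re = -0.3, Im = 8.8
arg = atan2(8.8, -0.3) = 91.9525 degrees

arg(z) = 91.9525 degrees


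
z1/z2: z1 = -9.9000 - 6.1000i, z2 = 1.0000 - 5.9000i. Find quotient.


Conjugate of z2 = 1.0000 + 5.9000i
Numerator: (-9.9000 - 6.1000i)(1.0000 + 5.9000i) = 26.0900 - 64.5100i
Denominator: 1^2 + (-5.9)^2 = 35.81
Result = (26.0900 - 64.5100i)/35.81

0.7286 - 1.8015i


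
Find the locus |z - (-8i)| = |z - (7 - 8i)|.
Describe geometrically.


Equal distances means the locus is the perpendicular bisector of z1 and z2.
Midpoint = ((0+7)/2, (-8+(-8))/2) = (3.5000, -8.0000)

Perpendicular bisector through (3.5000, -8.0000)


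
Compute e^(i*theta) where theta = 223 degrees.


cos(223°) = -0.7314
sin(223°) = -0.6820

e^(i*223°) = -0.7314 - 0.6820i


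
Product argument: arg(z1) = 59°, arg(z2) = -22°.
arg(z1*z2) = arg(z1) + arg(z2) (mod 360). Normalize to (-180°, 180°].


arg(z1*z2) = 59° - 22° = 37°
Normalized to (-180°, 180°]: 37°

37°


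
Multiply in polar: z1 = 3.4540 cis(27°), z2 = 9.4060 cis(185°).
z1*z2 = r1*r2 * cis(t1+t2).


r = 3.4540 * 9.4060 = 32.4883
theta = 27° + 185° = 212° = 212° (mod 360)

32.4883 cis(212°)


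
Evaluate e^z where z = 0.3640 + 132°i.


e^0.3640 = 1.4391
cos(132°) = -0.6691
sin(132°) = 0.7431
Real = 1.4391*(-0.6691) = -0.9629
Imag = 1.4391*0.7431 = 1.0694

-0.9629 + 1.0694i


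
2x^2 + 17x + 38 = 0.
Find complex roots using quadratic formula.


disc = 17^2 - 4*2*38 = 289 - 304 = -15
sqrt(|disc|) = sqrt(15) = 3.8730
Real part = -17/(2*2) = -4.2500
Imag part = 3.8730/(2*2) = 0.9682

-4.2500 ± 0.9682i


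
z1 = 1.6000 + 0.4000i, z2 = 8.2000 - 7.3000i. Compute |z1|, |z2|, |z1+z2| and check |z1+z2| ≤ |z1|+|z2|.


|z1| = sqrt(1.6^2 + 0.4^2) = sqrt(2.72) = 1.6492
|z2| = sqrt(8.2^2 + (-7.3)^2) = sqrt(120.53) = 10.9786
z1+z2 = 9.8000 - 6.9000i
|z1+z2| = sqrt(143.65) = 11.9854
|z1|+|z2| = 1.6492 + 10.9786 = 12.6278

|z1+z2| = 11.9854 ≤ |z1|+|z2| = 12.6278 (verified)


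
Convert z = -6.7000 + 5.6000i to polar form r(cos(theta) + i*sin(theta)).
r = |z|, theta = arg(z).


r = sqrt(44.89+31.36) = sqrt(76.25) = 8.7321
theta = atan2(5.6, -6.7) = 140.1104 degrees

r = 8.7321, theta = 140.1104 degrees


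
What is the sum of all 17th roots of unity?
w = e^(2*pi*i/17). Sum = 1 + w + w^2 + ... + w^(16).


The sum of all 17th roots of unity is 0.
Geometric series: (1 - w^17)/(1 - w) = (1-1)/(1-w) = 0 since w^17 = 1, w ≠ 1.
Alternatively: coefficient of z^16 in z^17 - 1 is 0.

0


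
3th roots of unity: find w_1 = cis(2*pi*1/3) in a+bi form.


Angle = 360*1/3 = 120°
a = cos(120°) = -0.5000
b = sin(120°) = 0.8660

-0.5000 + 0.8660i


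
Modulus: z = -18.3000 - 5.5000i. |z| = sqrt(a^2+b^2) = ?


|z| = sqrt((-18.3)^2 + (-5.5)^2) = sqrt(334.89 + 30.25) = sqrt(365.14) = 19.1086

|z| = 19.1086


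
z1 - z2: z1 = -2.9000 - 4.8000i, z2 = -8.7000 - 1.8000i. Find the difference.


Real: -2.9 + 8.7 = 5.8
Imag: -4.8 + 1.8 = -3

5.8000 - 3.0000i


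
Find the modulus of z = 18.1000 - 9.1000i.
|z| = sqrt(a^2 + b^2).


|z| = sqrt(18.1^2 + (-9.1)^2) = sqrt(327.61 + 82.81) = sqrt(410.42) = 20.2588

|z| = 20.2588


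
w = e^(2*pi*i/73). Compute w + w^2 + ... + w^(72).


With w = e^(2*pi*i/73), all 73 of the 73th roots of unity w^0 = 1, w, ..., w^(72) sum to 0: 1 + w + ... + w^(72) = (1 - w^73)/(1 - w) = 0 since w^73 = 1, w ≠ 1.
Removing the root 1: w + w^2 + ... + w^(72) = 0 - 1 = -1

Sum = -1


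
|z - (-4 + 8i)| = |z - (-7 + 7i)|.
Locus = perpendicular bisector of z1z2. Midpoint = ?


Equal distances means the locus is the perpendicular bisector of z1 and z2.
Midpoint = ((-4+(-7))/2, (8+7)/2) = (-5.5000, 7.5000)

Perpendicular bisector through (-5.5000, 7.5000)


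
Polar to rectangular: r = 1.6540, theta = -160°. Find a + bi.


a = 1.6540*cos(-160°) = 1.6540*(-0.9397) = -1.5543
b = 1.6540*sin(-160°) = 1.6540*(-0.342) = -0.5657

-1.5543 - 0.5657i


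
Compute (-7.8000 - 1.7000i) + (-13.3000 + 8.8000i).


Real: -7.8 - 13.3 = -21.1
Imag: -1.7 + 8.8 = 7.1

-21.1000 + 7.1000i


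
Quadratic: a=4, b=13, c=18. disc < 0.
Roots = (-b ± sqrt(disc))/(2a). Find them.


disc = 13^2 - 4*4*18 = 169 - 288 = -119
sqrt(|disc|) = sqrt(119) = 10.9087
Real part = -13/(2*4) = -1.6250
Imag part = 10.9087/(2*4) = 1.3636

-1.6250 ± 1.3636i


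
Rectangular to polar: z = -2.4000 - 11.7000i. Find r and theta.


r = sqrt(5.76+136.89) = sqrt(142.65) = 11.9436
theta = atan2(-11.7, -2.4) = -101.5922 degrees

r = 11.9436, theta = -101.5922 degrees


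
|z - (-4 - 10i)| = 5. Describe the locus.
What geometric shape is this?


|z - z0| = r is a circle with center z0 and radius r.
Center = (-4, -10), radius = 5

Circle with center (-4, -10) and radius 5


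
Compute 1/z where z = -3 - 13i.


|z|^2 = 9+169 = 178
1/z = (-3 + 13i)/178

1/z = -0.0169 + 0.0730i


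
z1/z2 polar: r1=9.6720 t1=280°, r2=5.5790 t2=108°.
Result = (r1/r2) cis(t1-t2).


r = 9.6720 / 5.5790 = 1.7336
theta = 280° - 108° = 172° = 172° (mod 360)

1.7336 cis(172°)


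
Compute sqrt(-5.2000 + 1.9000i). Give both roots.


|z| = sqrt(27.04+3.61) = 5.5362
sqrt((|z|+a)/2) = sqrt((5.5362+(-5.2))/2) = sqrt(0.1681) = 0.4100
sqrt((|z|-a)/2) = sqrt((5.5362-(-5.2))/2) = sqrt(5.3681) = 2.3169

±(0.4100 + 2.3169i) i.e. 0.4100 + 2.3169i and -0.4100 - 2.3169i


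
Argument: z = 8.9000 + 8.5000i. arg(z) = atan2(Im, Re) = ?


Re = 8.9, Im = 8.5
arg = atan2(8.5, 8.9) = 43.6831 degrees

arg(z) = 43.6831 degrees


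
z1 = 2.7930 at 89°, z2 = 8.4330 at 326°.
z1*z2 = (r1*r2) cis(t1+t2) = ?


r = 2.7930 * 8.4330 = 23.5534
theta = 89° + 326° = 415° = 55° (mod 360)

23.5534 cis(55°)


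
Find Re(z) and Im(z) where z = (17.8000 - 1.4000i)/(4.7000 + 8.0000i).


Multiply by conjugate: (17.8000 - 1.4000i)(4.7000 - 8.0000i) / (4.7^2 + 8^2)
Numerator real = 17.8*4.7 - (1.4)*8 = 72.46
Numerator imag = -1.4*4.7 - 17.8*8 = -148.98
Denominator = 86.09
Re(z) = 72.46/86.09 = 0.8417
Im(z) = -148.98/86.09 = -1.7305

Re(z) = 0.8417, Im(z) = -1.7305


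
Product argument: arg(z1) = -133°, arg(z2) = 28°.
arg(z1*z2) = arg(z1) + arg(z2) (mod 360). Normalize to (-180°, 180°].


arg(z1*z2) = -133° + 28° = -105°
Normalized to (-180°, 180°]: -105°

-105°


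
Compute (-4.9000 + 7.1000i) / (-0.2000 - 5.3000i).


Conjugate of z2 = -0.2000 + 5.3000i
Numerator: (-4.9000 + 7.1000i)(-0.2000 + 5.3000i) = -36.6500 - 27.3900i
Denominator: (-0.2)^2 + (-5.3)^2 = 28.13
Result = (-36.6500 - 27.3900i)/28.13

-1.3029 - 0.9737i


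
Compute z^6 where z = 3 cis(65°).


r^6 = 3^6 = 729
n*theta = 6*65° = 390° = 30° (mod 360)
a = 729*cos(30°) = 631.3325
b = 729*sin(30°) = 364.5000

729 cis(30°) = 631.3325 + 364.5000i


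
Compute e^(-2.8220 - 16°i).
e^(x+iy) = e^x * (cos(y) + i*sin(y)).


e^-2.8220 = 0.0595
cos(-16°) = 0.9613
sin(-16°) = -0.2756
Real = 0.0595*0.9613 = 0.0572
Imag = 0.0595*(-0.2756) = -0.0164

0.0572 - 0.0164i


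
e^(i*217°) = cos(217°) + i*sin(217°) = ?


cos(217°) = -0.7986
sin(217°) = -0.6018

e^(i*217°) = -0.7986 - 0.6018i


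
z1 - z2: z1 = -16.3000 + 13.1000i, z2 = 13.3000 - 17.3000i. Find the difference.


Real: -16.3 - 13.3 = -29.6
Imag: 13.1 + 17.3 = 30.4

-29.6000 + 30.4000i


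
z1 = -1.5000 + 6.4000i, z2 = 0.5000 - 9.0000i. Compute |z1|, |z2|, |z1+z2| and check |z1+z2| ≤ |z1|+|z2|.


|z1| = sqrt((-1.5)^2 + 6.4^2) = sqrt(43.21) = 6.5734
|z2| = sqrt(0.5^2 + (-9)^2) = sqrt(81.25) = 9.0139
z1+z2 = -1.0000 - 2.6000i
|z1+z2| = sqrt(7.76) = 2.7857
|z1|+|z2| = 6.5734 + 9.0139 = 15.5873

|z1+z2| = 2.7857 ≤ |z1|+|z2| = 15.5873 (verified)


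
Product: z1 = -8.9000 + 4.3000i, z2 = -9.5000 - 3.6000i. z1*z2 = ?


Real = -8.9*(-9.5) - 4.3*(-3.6) = 84.55 - (-15.48) = 100.03
Imag = -8.9*(-3.6) - (9.5)*4.3 = 32.04 - (40.85) = -8.81

100.0300 - 8.8100i


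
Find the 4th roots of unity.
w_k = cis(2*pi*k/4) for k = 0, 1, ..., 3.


The 4th roots of unity are cis(360k/4°) for k=0..3
Angle step = 360/4 = 90°
Primitive root: cis(90°)
Primitive root = 0 + 1.0000i

4 roots at angles: 0°, 90°, 180°, 270°


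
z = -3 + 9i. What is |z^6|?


|z| = sqrt(9+81) = sqrt(90) = 9.4868
|z^6| = |z|^6 = (sqrt(90))^6 = 90^3 = 729000

|z^6| = 729000


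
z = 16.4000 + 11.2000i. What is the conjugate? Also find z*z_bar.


z_bar = 16.4000 - 11.2000i
z*z_bar = 16.4^2 + 11.2^2 = 268.96 + 125.44 = 394.4

z_bar = 16.4000 - 11.2000i, z*z_bar = 394.4


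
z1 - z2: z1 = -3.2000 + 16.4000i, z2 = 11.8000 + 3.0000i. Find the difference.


Real: -3.2 - 11.8 = -15
Imag: 16.4 - 3 = 13.4

-15.0000 + 13.4000i


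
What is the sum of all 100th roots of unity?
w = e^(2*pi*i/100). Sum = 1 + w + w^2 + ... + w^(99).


The sum of all 100th roots of unity is 0.
Geometric series: (1 - w^100)/(1 - w) = (1-1)/(1-w) = 0 since w^100 = 1, w ≠ 1.
Alternatively: coefficient of z^99 in z^100 - 1 is 0.

0


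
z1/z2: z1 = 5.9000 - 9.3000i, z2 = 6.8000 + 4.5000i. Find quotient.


Conjugate of z2 = 6.8000 - 4.5000i
Numerator: (5.9000 - 9.3000i)(6.8000 - 4.5000i) = -1.7300 - 89.7900i
Denominator: 6.8^2 + 4.5^2 = 66.49
Result = (-1.7300 - 89.7900i)/66.49

-0.0260 - 1.3504i


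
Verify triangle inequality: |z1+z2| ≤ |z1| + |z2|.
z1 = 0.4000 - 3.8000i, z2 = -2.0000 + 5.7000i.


|z1| = sqrt(0.4^2 + (-3.8)^2) = sqrt(14.6) = 3.8210
|z2| = sqrt((-2)^2 + 5.7^2) = sqrt(36.49) = 6.0407
z1+z2 = -1.6000 + 1.9000i
|z1+z2| = sqrt(6.17) = 2.4839
|z1|+|z2| = 3.8210 + 6.0407 = 9.8617

|z1+z2| = 2.4839 ≤ |z1|+|z2| = 9.8617 (verified)


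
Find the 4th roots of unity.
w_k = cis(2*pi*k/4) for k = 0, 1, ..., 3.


The 4th roots of unity are cis(360k/4°) for k=0..3
Angle step = 360/4 = 90°
Primitive root: cis(90°)
Primitive root = 0 + 1.0000i

4 roots at angles: 0°, 90°, 180°, 270°


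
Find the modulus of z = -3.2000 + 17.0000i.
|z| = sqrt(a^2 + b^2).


|z| = sqrt((-3.2)^2 + 17^2) = sqrt(10.24 + 289) = sqrt(299.24) = 17.2986

|z| = 17.2986


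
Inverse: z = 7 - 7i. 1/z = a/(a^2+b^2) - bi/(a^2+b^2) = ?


|z|^2 = 49+49 = 98
1/z = (7 + 7i)/98

1/z = 0.0714 + 0.0714i


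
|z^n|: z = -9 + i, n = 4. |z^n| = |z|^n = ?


|z| = sqrt(81+1) = sqrt(82) = 9.0554
|z^4| = |z|^4 = (sqrt(82))^4 = 82^2 = 6724

|z^4| = 6724


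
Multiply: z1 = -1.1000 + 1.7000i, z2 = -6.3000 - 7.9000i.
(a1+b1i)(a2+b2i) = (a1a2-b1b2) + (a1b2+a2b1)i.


Real = -1.1*(-6.3) - 1.7*(-7.9) = 6.93 - (-13.43) = 20.36
Imag = -1.1*(-7.9) - (6.3)*1.7 = 8.69 - (10.71) = -2.02

20.3600 - 2.0200i


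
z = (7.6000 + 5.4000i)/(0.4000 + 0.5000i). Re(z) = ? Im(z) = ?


Multiply by conjugate: (7.6000 + 5.4000i)(0.4000 - 0.5000i) / (0.4^2 + 0.5^2)
Numerator real = 7.6*0.4 + 5.4*0.5 = 5.74
Numerator imag = 5.4*0.4 - 7.6*0.5 = -1.64
Denominator = 0.41
Re(z) = 5.74/0.41 = 14.0000
Im(z) = -1.64/0.41 = -4.0000

Re(z) = 14.0000, Im(z) = -4.0000


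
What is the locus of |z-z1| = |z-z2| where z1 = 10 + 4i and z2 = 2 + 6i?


Equal distances means the locus is the perpendicular bisector of z1 and z2.
Midpoint = ((10+2)/2, (4+6)/2) = (6.0000, 5.0000)

Perpendicular bisector through (6.0000, 5.0000)


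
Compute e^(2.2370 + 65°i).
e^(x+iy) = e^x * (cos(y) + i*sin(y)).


e^2.2370 = 9.3652
cos(65°) = 0.42262
sin(65°) = 0.9063
Real = 9.3652*0.42262 = 3.9579
Imag = 9.3652*0.9063 = 8.4877

3.9579 + 8.4877i


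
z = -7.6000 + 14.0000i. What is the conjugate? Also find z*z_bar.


z_bar = -7.6000 - 14.0000i
z*z_bar = (-7.6)^2 + 14^2 = 57.76 + 196 = 253.76

z_bar = -7.6000 - 14.0000i, z*z_bar = 253.76


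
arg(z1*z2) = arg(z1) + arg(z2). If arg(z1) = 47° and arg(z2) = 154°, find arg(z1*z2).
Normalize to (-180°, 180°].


arg(z1*z2) = 47° + 154° = 201°
Normalized to (-180°, 180°]: -159°

-159°


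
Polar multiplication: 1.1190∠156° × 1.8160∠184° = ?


r = 1.1190 * 1.8160 = 2.0321
theta = 156° + 184° = 340° = 340° (mod 360)

2.0321 cis(340°)


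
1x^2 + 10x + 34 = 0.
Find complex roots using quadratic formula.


disc = 10^2 - 4*1*34 = 100 - 136 = -36
sqrt(|disc|) = sqrt(36) = 6.0000
Real part = -10/(2*1) = -5.0000
Imag part = 6.0000/(2*1) = 3.0000

-5.0000 ± 3.0000i


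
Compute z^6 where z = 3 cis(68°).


r^6 = 3^6 = 729
n*theta = 6*68° = 408° = 48° (mod 360)
a = 729*cos(48°) = 487.7962
b = 729*sin(48°) = 541.7526

729 cis(48°) = 487.7962 + 541.7526i


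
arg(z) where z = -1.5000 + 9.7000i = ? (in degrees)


Re = -1.5, Im = 9.7
arg = atan2(9.7, -1.5) = 98.7905 degrees

arg(z) = 98.7905 degrees


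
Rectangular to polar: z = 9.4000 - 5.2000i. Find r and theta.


r = sqrt(88.36+27.04) = sqrt(115.4) = 10.7424
theta = atan2(-5.2, 9.4) = -28.9510 degrees

r = 10.7424, theta = -28.9510 degrees


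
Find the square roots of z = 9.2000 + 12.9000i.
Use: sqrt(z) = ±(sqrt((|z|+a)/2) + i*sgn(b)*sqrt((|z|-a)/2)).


|z| = sqrt(84.64+166.41) = 15.8446
sqrt((|z|+a)/2) = sqrt((15.8446+9.2)/2) = sqrt(12.5223) = 3.5387
sqrt((|z|-a)/2) = sqrt((15.8446-9.2)/2) = sqrt(3.3223) = 1.8227

±(3.5387 + 1.8227i) i.e. 3.5387 + 1.8227i and -3.5387 - 1.8227i


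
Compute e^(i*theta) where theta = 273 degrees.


cos(273°) = 0.0523
sin(273°) = -0.9986

e^(i*273°) = 0.0523 - 0.9986i


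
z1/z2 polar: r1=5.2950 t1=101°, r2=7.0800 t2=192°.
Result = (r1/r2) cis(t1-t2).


r = 5.2950 / 7.0800 = 0.7479
theta = 101° - 192° = -91° = 269° (mod 360)

0.7479 cis(269°)


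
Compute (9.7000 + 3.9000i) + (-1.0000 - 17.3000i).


Real: 9.7 - 1 = 8.7
Imag: 3.9 - 17.3 = -13.4

8.7000 - 13.4000i


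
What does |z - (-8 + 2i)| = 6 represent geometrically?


|z - z0| = r is a circle with center z0 and radius r.
Center = (-8, 2), radius = 6

Circle with center (-8, 2) and radius 6


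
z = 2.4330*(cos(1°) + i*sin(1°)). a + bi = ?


a = 2.4330*cos(1°) = 2.4330*0.99985 = 2.4326
b = 2.4330*sin(1°) = 2.4330*0.01745 = 0.0425

2.4326 + 0.0425i


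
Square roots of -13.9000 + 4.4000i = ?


|z| = sqrt(193.21+19.36) = 14.5798
sqrt((|z|+a)/2) = sqrt((14.5798+(-13.9))/2) = sqrt(0.3399) = 0.5830
sqrt((|z|-a)/2) = sqrt((14.5798-(-13.9))/2) = sqrt(14.2399) = 3.7736

±(0.5830 + 3.7736i) i.e. 0.5830 + 3.7736i and -0.5830 - 3.7736i


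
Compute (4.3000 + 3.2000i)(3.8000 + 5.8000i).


Real = 4.3*3.8 - 3.2*5.8 = 16.34 - 18.56 = -2.22
Imag = 4.3*5.8 + 3.8*3.2 = 24.94 + 12.16 = 37.1

-2.2200 + 37.1000i


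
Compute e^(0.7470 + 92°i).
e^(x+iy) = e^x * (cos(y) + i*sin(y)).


e^0.7470 = 2.1107
cos(92°) = -0.0349
sin(92°) = 0.9994
Real = 2.1107*(-0.0349) = -0.0737
Imag = 2.1107*0.9994 = 2.1094

-0.0737 + 2.1094i


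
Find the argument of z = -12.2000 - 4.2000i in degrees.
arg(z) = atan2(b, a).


Re = -12.2, Im = -4.2
arg = atan2(-4.2, -12.2) = -161.0033 degrees

arg(z) = -161.0033 degrees


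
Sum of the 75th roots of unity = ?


The sum of all 75th roots of unity is 0.
Geometric series: (1 - w^75)/(1 - w) = (1-1)/(1-w) = 0 since w^75 = 1, w ≠ 1.
Alternatively: coefficient of z^74 in z^75 - 1 is 0.

0


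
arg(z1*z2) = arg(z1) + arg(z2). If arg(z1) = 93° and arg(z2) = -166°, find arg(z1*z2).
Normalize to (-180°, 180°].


arg(z1*z2) = 93° - 166° = -73°
Normalized to (-180°, 180°]: -73°

-73°


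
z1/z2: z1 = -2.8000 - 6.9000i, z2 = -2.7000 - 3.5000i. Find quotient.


Conjugate of z2 = -2.7000 + 3.5000i
Numerator: (-2.8000 - 6.9000i)(-2.7000 + 3.5000i) = 31.7100 + 8.8300i
Denominator: (-2.7)^2 + (-3.5)^2 = 19.54
Result = (31.7100 + 8.8300i)/19.54

1.6228 + 0.4519i


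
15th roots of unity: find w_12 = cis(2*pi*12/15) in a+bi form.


Angle = 360*12/15 = 288°
a = cos(288°) = 0.3090
b = sin(288°) = -0.9511

0.3090 - 0.9511i


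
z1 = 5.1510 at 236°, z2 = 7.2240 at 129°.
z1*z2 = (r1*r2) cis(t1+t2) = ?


r = 5.1510 * 7.2240 = 37.2108
theta = 236° + 129° = 365° = 5° (mod 360)

37.2108 cis(5°)


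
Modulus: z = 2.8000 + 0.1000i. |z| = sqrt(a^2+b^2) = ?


|z| = sqrt(2.8^2 + 0.1^2) = sqrt(7.84 + 0.01) = sqrt(7.85) = 2.8018

|z| = 2.8018


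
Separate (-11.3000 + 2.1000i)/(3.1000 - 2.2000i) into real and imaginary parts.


Multiply by conjugate: (-11.3000 + 2.1000i)(3.1000 + 2.2000i) / (3.1^2 + (-2.2)^2)
Numerator real = -11.3*3.1 + 2.1*(-2.2) = -39.65
Numerator imag = 2.1*3.1 - (-11.3)*(-2.2) = -18.35
Denominator = 14.45
Re(z) = -39.65/14.45 = -2.7439
Im(z) = -18.35/14.45 = -1.2699

Re(z) = -2.7439, Im(z) = -1.2699


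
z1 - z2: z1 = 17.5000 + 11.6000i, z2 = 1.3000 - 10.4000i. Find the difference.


Real: 17.5 - 1.3 = 16.2
Imag: 11.6 + 10.4 = 22

16.2000 + 22.0000i


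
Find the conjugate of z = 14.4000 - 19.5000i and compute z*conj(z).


z_bar = 14.4000 + 19.5000i
z*z_bar = 14.4^2 + (-19.5)^2 = 207.36 + 380.25 = 587.61

z_bar = 14.4000 + 19.5000i, z*z_bar = 587.61


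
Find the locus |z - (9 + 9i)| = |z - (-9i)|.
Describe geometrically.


Equal distances means the locus is the perpendicular bisector of z1 and z2.
Midpoint = ((9+0)/2, (9+(-9))/2) = (4.5000, 0)

Perpendicular bisector through (4.5000, 0)


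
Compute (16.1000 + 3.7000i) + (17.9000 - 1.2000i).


Real: 16.1 + 17.9 = 34
Imag: 3.7 - 1.2 = 2.5

34.0000 + 2.5000i


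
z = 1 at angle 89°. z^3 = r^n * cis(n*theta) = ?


r^3 = 1^3 = 1
n*theta = 3*89° = 267° = 267° (mod 360)
a = 1*cos(267°) = -0.0523
b = 1*sin(267°) = -0.9986

1 cis(267°) = -0.0523 - 0.9986i


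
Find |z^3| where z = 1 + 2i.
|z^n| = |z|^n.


|z| = sqrt(1+4) = sqrt(5) = 2.2361
|z^3| = |z|^3 = (sqrt(5))^3 = 5*sqrt(5)

|z^3| = 5*sqrt(5) ≈ 11.1803


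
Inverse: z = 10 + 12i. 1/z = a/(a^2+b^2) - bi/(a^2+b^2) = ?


|z|^2 = 100+144 = 244
1/z = (10 - 12i)/244

1/z = 0.0410 - 0.0492i


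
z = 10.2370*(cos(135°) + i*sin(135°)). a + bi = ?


a = 10.2370*cos(135°) = 10.2370*(-0.70711) = -7.2387
b = 10.2370*sin(135°) = 10.2370*0.70711 = 7.2387

-7.2387 + 7.2387i


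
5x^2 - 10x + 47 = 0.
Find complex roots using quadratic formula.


disc = (-10)^2 - 4*5*47 = 100 - 940 = -840
sqrt(|disc|) = sqrt(840) = 28.9828
Real part = 10/(2*5) = 1.0000
Imag part = 28.9828/(2*5) = 2.8983

1.0000 ± 2.8983i


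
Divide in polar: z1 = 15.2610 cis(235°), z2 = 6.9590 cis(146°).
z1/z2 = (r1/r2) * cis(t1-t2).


r = 15.2610 / 6.9590 = 2.1930
theta = 235° - 146° = 89° = 89° (mod 360)

2.1930 cis(89°)


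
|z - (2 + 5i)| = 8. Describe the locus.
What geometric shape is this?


|z - z0| = r is a circle with center z0 and radius r.
Center = (2, 5), radius = 8

Circle with center (2, 5) and radius 8


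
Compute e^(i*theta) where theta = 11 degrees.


cos(11°) = 0.9816
sin(11°) = 0.1908

e^(i*11°) = 0.9816 + 0.1908i


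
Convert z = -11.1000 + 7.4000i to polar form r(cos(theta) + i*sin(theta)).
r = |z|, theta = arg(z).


r = sqrt(123.21+54.76) = sqrt(177.97) = 13.3405
theta = atan2(7.4, -11.1) = 146.3099 degrees

r = 13.3405, theta = 146.3099 degrees


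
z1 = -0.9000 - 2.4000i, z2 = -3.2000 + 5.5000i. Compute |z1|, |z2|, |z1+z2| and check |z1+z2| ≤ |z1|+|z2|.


|z1| = sqrt((-0.9)^2 + (-2.4)^2) = sqrt(6.57) = 2.5632
|z2| = sqrt((-3.2)^2 + 5.5^2) = sqrt(40.49) = 6.3632
z1+z2 = -4.1000 + 3.1000i
|z1+z2| = sqrt(26.42) = 5.1400
|z1|+|z2| = 2.5632 + 6.3632 = 8.9264

|z1+z2| = 5.1400 ≤ |z1|+|z2| = 8.9264 (verified)


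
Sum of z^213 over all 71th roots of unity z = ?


The roots are w_k = w^k with w = e^(2*pi*i/71), and (w^k)^213 = (w^213)^k.
So S = 1 + u + u^2 + ... + u^(70) with u = w^213.
213 = 3*71 + 0, so 213 is a multiple of 71 and u = (w^71)^3 = 1.
Every one of the 71 terms equals 1: S = 71

S = 71


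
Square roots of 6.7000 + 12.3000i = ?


|z| = sqrt(44.89+151.29) = 14.0064
sqrt((|z|+a)/2) = sqrt((14.0064+6.7)/2) = sqrt(10.3532) = 3.2176
sqrt((|z|-a)/2) = sqrt((14.0064-6.7)/2) = sqrt(3.6532) = 1.9113

±(3.2176 + 1.9113i) i.e. 3.2176 + 1.9113i and -3.2176 - 1.9113i


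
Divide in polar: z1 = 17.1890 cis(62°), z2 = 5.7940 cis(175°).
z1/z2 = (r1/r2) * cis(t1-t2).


r = 17.1890 / 5.7940 = 2.9667
theta = 62° - 175° = -113° = 247° (mod 360)

2.9667 cis(247°)


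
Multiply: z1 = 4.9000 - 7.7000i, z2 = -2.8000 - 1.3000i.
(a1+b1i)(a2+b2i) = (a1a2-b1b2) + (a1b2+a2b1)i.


Real = 4.9*(-2.8) - (-7.7)*(-1.3) = -13.72 - 10.01 = -23.73
Imag = 4.9*(-1.3) - (2.8)*(-7.7) = -6.37 + 21.56 = 15.19

-23.7300 + 15.1900i


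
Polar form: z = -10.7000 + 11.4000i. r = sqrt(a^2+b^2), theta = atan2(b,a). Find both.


r = sqrt(114.49+129.96) = sqrt(244.45) = 15.6349
theta = atan2(11.4, -10.7) = 133.1858 degrees

r = 15.6349, theta = 133.1858 degrees


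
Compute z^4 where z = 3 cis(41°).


r^4 = 3^4 = 81
n*theta = 4*41° = 164° = 164° (mod 360)
a = 81*cos(164°) = -77.8622
b = 81*sin(164°) = 22.3266

81 cis(164°) = -77.8622 + 22.3266i


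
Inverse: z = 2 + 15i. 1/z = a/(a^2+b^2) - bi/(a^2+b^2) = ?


|z|^2 = 4+225 = 229
1/z = (2 - 15i)/229

1/z = 0.0087 - 0.0655i


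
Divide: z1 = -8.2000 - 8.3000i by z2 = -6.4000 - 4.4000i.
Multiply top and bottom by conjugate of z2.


Conjugate of z2 = -6.4000 + 4.4000i
Numerator: (-8.2000 - 8.3000i)(-6.4000 + 4.4000i) = 89.0000 + 17.0400i
Denominator: (-6.4)^2 + (-4.4)^2 = 60.32
Result = (89.0000 + 17.0400i)/60.32

1.4755 + 0.2825i


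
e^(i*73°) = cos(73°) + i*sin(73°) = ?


cos(73°) = 0.2924
sin(73°) = 0.9563

e^(i*73°) = 0.2924 + 0.9563i


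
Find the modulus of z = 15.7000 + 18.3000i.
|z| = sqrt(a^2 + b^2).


|z| = sqrt(15.7^2 + 18.3^2) = sqrt(246.49 + 334.89) = sqrt(581.38) = 24.1118

|z| = 24.1118


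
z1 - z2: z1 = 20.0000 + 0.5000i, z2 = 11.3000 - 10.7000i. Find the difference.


Real: 20 - 11.3 = 8.7
Imag: 0.5 + 10.7 = 11.2

8.7000 + 11.2000i


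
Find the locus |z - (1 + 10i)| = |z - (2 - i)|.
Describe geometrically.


Equal distances means the locus is the perpendicular bisector of z1 and z2.
Midpoint = ((1+2)/2, (10+(-1))/2) = (1.5000, 4.5000)

Perpendicular bisector through (1.5000, 4.5000)


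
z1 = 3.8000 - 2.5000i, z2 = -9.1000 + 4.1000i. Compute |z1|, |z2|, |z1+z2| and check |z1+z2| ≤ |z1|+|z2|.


|z1| = sqrt(3.8^2 + (-2.5)^2) = sqrt(20.69) = 4.5486
|z2| = sqrt((-9.1)^2 + 4.1^2) = sqrt(99.62) = 9.9810
z1+z2 = -5.3000 + 1.6000i
|z1+z2| = sqrt(30.65) = 5.5362
|z1|+|z2| = 4.5486 + 9.9810 = 14.5296

|z1+z2| = 5.5362 ≤ |z1|+|z2| = 14.5296 (verified)


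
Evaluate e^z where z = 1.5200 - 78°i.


e^1.5200 = 4.5722
cos(-78°) = 0.2079
sin(-78°) = -0.97815
Real = 4.5722*0.2079 = 0.9506
Imag = 4.5722*(-0.97815) = -4.4723

0.9506 - 4.4723i


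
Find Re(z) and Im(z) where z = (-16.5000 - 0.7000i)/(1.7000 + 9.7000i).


Multiply by conjugate: (-16.5000 - 0.7000i)(1.7000 - 9.7000i) / (1.7^2 + 9.7^2)
Numerator real = -16.5*1.7 - (0.7)*9.7 = -34.84
Numerator imag = -0.7*1.7 - (-16.5)*9.7 = 158.86
Denominator = 96.98
Re(z) = -34.84/96.98 = -0.3592
Im(z) = 158.86/96.98 = 1.6381

Re(z) = -0.3592, Im(z) = 1.6381


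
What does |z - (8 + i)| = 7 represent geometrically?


|z - z0| = r is a circle with center z0 and radius r.
Center = (8, 1), radius = 7

Circle with center (8, 1) and radius 7


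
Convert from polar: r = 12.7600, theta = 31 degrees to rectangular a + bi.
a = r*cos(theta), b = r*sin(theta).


a = 12.7600*cos(31°) = 12.7600*0.85717 = 10.9375
b = 12.7600*sin(31°) = 12.7600*0.51504 = 6.5719

10.9375 + 6.5719i


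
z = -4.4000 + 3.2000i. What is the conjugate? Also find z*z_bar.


z_bar = -4.4000 - 3.2000i
z*z_bar = (-4.4)^2 + 3.2^2 = 19.36 + 10.24 = 29.6

z_bar = -4.4000 - 3.2000i, z*z_bar = 29.6


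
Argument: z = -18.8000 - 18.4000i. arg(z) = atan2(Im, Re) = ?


Re = -18.8, Im = -18.4
arg = atan2(-18.4, -18.8) = -135.6161 degrees

arg(z) = -135.6161 degrees


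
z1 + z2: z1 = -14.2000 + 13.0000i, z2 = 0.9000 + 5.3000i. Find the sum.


Real: -14.2 + 0.9 = -13.3
Imag: 13 + 5.3 = 18.3

-13.3000 + 18.3000i


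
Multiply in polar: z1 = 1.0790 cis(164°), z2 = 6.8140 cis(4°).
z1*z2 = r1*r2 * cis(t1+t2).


r = 1.0790 * 6.8140 = 7.3523
theta = 164° + 4° = 168° = 168° (mod 360)

7.3523 cis(168°)


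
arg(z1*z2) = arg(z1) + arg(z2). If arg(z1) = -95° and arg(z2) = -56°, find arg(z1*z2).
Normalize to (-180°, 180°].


arg(z1*z2) = -95° - 56° = -151°
Normalized to (-180°, 180°]: -151°

-151°


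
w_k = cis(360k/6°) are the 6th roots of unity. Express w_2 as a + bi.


Angle = 360*2/6 = 120°
a = cos(120°) = -0.5000
b = sin(120°) = 0.8660

-0.5000 + 0.8660i


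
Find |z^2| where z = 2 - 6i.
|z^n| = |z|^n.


|z| = sqrt(4+36) = sqrt(40) = 6.3246
|z^2| = |z|^2 = (sqrt(40))^2 = 40

|z^2| = 40


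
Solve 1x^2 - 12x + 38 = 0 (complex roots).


disc = (-12)^2 - 4*1*38 = 144 - 152 = -8
sqrt(|disc|) = sqrt(8) = 2.8284
Real part = 12/(2*1) = 6.0000
Imag part = 2.8284/(2*1) = 1.4142

6.0000 ± 1.4142i


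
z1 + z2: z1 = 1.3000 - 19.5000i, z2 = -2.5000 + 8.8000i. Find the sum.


Real: 1.3 - 2.5 = -1.2
Imag: -19.5 + 8.8 = -10.7

-1.2000 - 10.7000i


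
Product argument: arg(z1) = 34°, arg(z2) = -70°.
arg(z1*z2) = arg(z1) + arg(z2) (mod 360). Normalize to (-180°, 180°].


arg(z1*z2) = 34° - 70° = -36°
Normalized to (-180°, 180°]: -36°

-36°


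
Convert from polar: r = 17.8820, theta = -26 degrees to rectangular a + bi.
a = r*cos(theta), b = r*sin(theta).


a = 17.8820*cos(-26°) = 17.8820*0.89879 = 16.0722
b = 17.8820*sin(-26°) = 17.8820*(-0.438371) = -7.8390

16.0722 - 7.8390i


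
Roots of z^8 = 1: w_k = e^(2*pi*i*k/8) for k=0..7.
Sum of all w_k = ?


The sum of all 8th roots of unity is 0.
Geometric series: (1 - w^8)/(1 - w) = (1-1)/(1-w) = 0 since w^8 = 1, w ≠ 1.
Alternatively: coefficient of z^7 in z^8 - 1 is 0.

0


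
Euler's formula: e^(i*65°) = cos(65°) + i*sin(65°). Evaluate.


cos(65°) = 0.4226
sin(65°) = 0.9063

e^(i*65°) = 0.4226 + 0.9063i


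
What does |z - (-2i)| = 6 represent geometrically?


|z - z0| = r is a circle with center z0 and radius r.
Center = (0, -2), radius = 6

Circle with center (0, -2) and radius 6


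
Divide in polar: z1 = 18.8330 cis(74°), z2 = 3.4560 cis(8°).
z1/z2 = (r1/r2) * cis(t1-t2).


r = 18.8330 / 3.4560 = 5.4494
theta = 74° - 8° = 66° = 66° (mod 360)

5.4494 cis(66°)


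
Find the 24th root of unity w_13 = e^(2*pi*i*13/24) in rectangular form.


Angle = 360*13/24 = 195°
a = cos(195°) = -0.9659
b = sin(195°) = -0.2588

-0.9659 - 0.2588i


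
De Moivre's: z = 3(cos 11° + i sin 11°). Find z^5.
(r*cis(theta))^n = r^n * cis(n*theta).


r^5 = 3^5 = 243
n*theta = 5*11° = 55° = 55° (mod 360)
a = 243*cos(55°) = 139.3791
b = 243*sin(55°) = 199.0539

243 cis(55°) = 139.3791 + 199.0539i


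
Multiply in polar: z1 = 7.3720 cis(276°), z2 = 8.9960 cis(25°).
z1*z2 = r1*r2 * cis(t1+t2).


r = 7.3720 * 8.9960 = 66.3185
theta = 276° + 25° = 301° = 301° (mod 360)

66.3185 cis(301°)


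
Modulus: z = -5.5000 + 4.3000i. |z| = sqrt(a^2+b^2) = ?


|z| = sqrt((-5.5)^2 + 4.3^2) = sqrt(30.25 + 18.49) = sqrt(48.74) = 6.9814

|z| = 6.9814


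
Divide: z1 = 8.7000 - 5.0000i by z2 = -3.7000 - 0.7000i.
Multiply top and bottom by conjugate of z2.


Conjugate of z2 = -3.7000 + 0.7000i
Numerator: (8.7000 - 5.0000i)(-3.7000 + 0.7000i) = -28.6900 + 24.5900i
Denominator: (-3.7)^2 + (-0.7)^2 = 14.18
Result = (-28.6900 + 24.5900i)/14.18

-2.0233 + 1.7341i


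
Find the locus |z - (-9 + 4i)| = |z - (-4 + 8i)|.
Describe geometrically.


Equal distances means the locus is the perpendicular bisector of z1 and z2.
Midpoint = ((-9+(-4))/2, (4+8)/2) = (-6.5000, 6.0000)

Perpendicular bisector through (-6.5000, 6.0000)


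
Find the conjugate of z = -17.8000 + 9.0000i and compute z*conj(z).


z_bar = -17.8000 - 9.0000i
z*z_bar = (-17.8)^2 + 9^2 = 316.84 + 81 = 397.84

z_bar = -17.8000 - 9.0000i, z*z_bar = 397.84


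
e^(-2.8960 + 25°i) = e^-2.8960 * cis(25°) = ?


e^-2.8960 = 0.05524
cos(25°) = 0.9063
sin(25°) = 0.4226
Real = 0.05524*0.9063 = 0.0501
Imag = 0.05524*0.4226 = 0.0233

0.0501 + 0.0233i


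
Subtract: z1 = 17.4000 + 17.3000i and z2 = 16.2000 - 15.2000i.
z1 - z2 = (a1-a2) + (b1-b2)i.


Real: 17.4 - 16.2 = 1.2
Imag: 17.3 + 15.2 = 32.5

1.2000 + 32.5000i


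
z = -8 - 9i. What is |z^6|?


|z| = sqrt(64+81) = sqrt(145) = 12.0416
|z^6| = |z|^6 = (sqrt(145))^6 = 145^3 = 3048625

|z^6| = 3048625


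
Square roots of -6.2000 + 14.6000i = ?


|z| = sqrt(38.44+213.16) = 15.8619
sqrt((|z|+a)/2) = sqrt((15.8619+(-6.2))/2) = sqrt(4.8310) = 2.1979
sqrt((|z|-a)/2) = sqrt((15.8619-(-6.2))/2) = sqrt(11.0310) = 3.3213

±(2.1979 + 3.3213i) i.e. 2.1979 + 3.3213i and -2.1979 - 3.3213i


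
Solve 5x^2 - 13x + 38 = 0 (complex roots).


disc = (-13)^2 - 4*5*38 = 169 - 760 = -591
sqrt(|disc|) = sqrt(591) = 24.3105
Real part = 13/(2*5) = 1.3000
Imag part = 24.3105/(2*5) = 2.4310

1.3000 ± 2.4310i


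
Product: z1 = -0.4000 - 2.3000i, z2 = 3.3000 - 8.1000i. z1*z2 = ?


Real = -0.4*3.3 - (-2.3)*(-8.1) = -1.32 - 18.63 = -19.95
Imag = -0.4*(-8.1) + 3.3*(-2.3) = 3.24 - (7.59) = -4.35

-19.9500 - 4.3500i


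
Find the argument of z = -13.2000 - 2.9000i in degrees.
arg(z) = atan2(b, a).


Re = -13.2, Im = -2.9
arg = atan2(-2.9, -13.2) = -167.6091 degrees

arg(z) = -167.6091 degrees


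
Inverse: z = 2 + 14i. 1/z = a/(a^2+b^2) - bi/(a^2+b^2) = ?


|z|^2 = 4+196 = 200
1/z = (2 - 14i)/200

1/z = 0.0100 - 0.0700i


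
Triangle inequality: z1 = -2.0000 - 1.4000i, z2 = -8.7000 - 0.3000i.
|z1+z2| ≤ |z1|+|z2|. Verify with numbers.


|z1| = sqrt((-2)^2 + (-1.4)^2) = sqrt(5.96) = 2.4413
|z2| = sqrt((-8.7)^2 + (-0.3)^2) = sqrt(75.78) = 8.7052
z1+z2 = -10.7000 - 1.7000i
|z1+z2| = sqrt(117.38) = 10.8342
|z1|+|z2| = 2.4413 + 8.7052 = 11.1465

|z1+z2| = 10.8342 ≤ |z1|+|z2| = 11.1465 (verified)


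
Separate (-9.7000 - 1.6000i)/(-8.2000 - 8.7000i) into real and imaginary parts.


Multiply by conjugate: (-9.7000 - 1.6000i)(-8.2000 + 8.7000i) / ((-8.2)^2 + (-8.7)^2)
Numerator real = -9.7*(-8.2) - (1.6)*(-8.7) = 93.46
Numerator imag = -1.6*(-8.2) - (-9.7)*(-8.7) = -71.27
Denominator = 142.93
Re(z) = 93.46/142.93 = 0.6539
Im(z) = -71.27/142.93 = -0.4986

Re(z) = 0.6539, Im(z) = -0.4986


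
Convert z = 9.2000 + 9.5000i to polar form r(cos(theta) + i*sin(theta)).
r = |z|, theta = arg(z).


r = sqrt(84.64+90.25) = sqrt(174.89) = 13.2246
theta = atan2(9.5, 9.2) = 45.9191 degrees

r = 13.2246, theta = 45.9191 degrees


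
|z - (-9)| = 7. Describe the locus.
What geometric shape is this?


|z - z0| = r is a circle with center z0 and radius r.
Center = (-9, 0), radius = 7

Circle with center (-9, 0) and radius 7


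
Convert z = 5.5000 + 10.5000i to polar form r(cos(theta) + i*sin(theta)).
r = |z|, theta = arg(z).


r = sqrt(30.25+110.25) = sqrt(140.5) = 11.8533
theta = atan2(10.5, 5.5) = 62.3540 degrees

r = 11.8533, theta = 62.3540 degrees


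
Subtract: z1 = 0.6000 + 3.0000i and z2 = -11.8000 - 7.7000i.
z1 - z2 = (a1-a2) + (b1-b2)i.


Real: 0.6 + 11.8 = 12.4
Imag: 3 + 7.7 = 10.7

12.4000 + 10.7000i


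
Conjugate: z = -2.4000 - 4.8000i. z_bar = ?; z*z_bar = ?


z_bar = -2.4000 + 4.8000i
z*z_bar = (-2.4)^2 + (-4.8)^2 = 5.76 + 23.04 = 28.8

z_bar = -2.4000 + 4.8000i, z*z_bar = 28.8


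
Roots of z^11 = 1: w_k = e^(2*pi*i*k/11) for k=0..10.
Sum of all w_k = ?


The sum of all 11th roots of unity is 0.
Geometric series: (1 - w^11)/(1 - w) = (1-1)/(1-w) = 0 since w^11 = 1, w ≠ 1.
Alternatively: coefficient of z^10 in z^11 - 1 is 0.

0


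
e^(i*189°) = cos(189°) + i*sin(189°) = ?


cos(189°) = -0.9877
sin(189°) = -0.1564

e^(i*189°) = -0.9877 - 0.1564i


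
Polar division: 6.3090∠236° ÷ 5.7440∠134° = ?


r = 6.3090 / 5.7440 = 1.0984
theta = 236° - 134° = 102° = 102° (mod 360)

1.0984 cis(102°)


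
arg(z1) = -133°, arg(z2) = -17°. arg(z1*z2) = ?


arg(z1*z2) = -133° - 17° = -150°
Normalized to (-180°, 180°]: -150°

-150°


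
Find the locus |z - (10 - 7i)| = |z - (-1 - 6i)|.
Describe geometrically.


Equal distances means the locus is the perpendicular bisector of z1 and z2.
Midpoint = ((10+(-1))/2, (-7+(-6))/2) = (4.5000, -6.5000)

Perpendicular bisector through (4.5000, -6.5000)


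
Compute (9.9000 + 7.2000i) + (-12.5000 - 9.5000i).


Real: 9.9 - 12.5 = -2.6
Imag: 7.2 - 9.5 = -2.3

-2.6000 - 2.3000i


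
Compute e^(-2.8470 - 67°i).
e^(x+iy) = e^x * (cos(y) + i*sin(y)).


e^-2.8470 = 0.0580
cos(-67°) = 0.3907
sin(-67°) = -0.9205
Real = 0.0580*0.3907 = 0.0227
Imag = 0.0580*(-0.9205) = -0.0534

0.0227 - 0.0534i


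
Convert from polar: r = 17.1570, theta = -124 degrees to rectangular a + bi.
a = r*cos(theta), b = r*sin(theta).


a = 17.1570*cos(-124°) = 17.1570*(-0.559193) = -9.5941
b = 17.1570*sin(-124°) = 17.1570*(-0.82904) = -14.2238

-9.5941 - 14.2238i


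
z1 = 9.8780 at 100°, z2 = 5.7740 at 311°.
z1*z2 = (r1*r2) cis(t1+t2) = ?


r = 9.8780 * 5.7740 = 57.0356
theta = 100° + 311° = 411° = 51° (mod 360)

57.0356 cis(51°)


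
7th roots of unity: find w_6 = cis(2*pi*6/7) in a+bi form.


Angle = 360*6/7 = 308.5714°
a = cos(308.5714°) = 0.6235
b = sin(308.5714°) = -0.7818

0.6235 - 0.7818i


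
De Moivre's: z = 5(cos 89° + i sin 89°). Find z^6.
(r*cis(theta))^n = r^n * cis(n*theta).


r^6 = 5^6 = 15625
n*theta = 6*89° = 534° = 174° (mod 360)
a = 15625*cos(174°) = -15539.4046
b = 15625*sin(174°) = 1633.2572

15625 cis(174°) = -15539.4046 + 1633.2572i


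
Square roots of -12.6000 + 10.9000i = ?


|z| = sqrt(158.76+118.81) = 16.6604
sqrt((|z|+a)/2) = sqrt((16.6604+(-12.6))/2) = sqrt(2.0302) = 1.4249
sqrt((|z|-a)/2) = sqrt((16.6604-(-12.6))/2) = sqrt(14.6302) = 3.8249

±(1.4249 + 3.8249i) i.e. 1.4249 + 3.8249i and -1.4249 - 3.8249i


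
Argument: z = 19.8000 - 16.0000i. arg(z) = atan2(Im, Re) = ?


Re = 19.8, Im = -16
arg = atan2(-16, 19.8) = -38.9410 degrees

arg(z) = -38.9410 degrees


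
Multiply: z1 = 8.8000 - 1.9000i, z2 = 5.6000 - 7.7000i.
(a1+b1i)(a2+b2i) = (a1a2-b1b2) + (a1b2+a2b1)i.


Real = 8.8*5.6 - (-1.9)*(-7.7) = 49.28 - 14.63 = 34.65
Imag = 8.8*(-7.7) + 5.6*(-1.9) = -67.76 - (10.64) = -78.4

34.6500 - 78.4000i


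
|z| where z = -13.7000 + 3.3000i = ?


|z| = sqrt((-13.7)^2 + 3.3^2) = sqrt(187.69 + 10.89) = sqrt(198.58) = 14.0918

|z| = 14.0918


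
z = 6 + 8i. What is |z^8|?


|z| = sqrt(36+64) = sqrt(100) = 10
|z^8| = |z|^8 = 10^8 = 100000000

|z^8| = 100000000


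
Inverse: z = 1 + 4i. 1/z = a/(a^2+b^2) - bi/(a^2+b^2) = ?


|z|^2 = 1+16 = 17
1/z = (1 - 4i)/17

1/z = 0.0588 - 0.2353i


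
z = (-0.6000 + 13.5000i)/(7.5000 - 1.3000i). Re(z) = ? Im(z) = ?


Multiply by conjugate: (-0.6000 + 13.5000i)(7.5000 + 1.3000i) / (7.5^2 + (-1.3)^2)
Numerator real = -0.6*7.5 + 13.5*(-1.3) = -22.05
Numerator imag = 13.5*7.5 - (-0.6)*(-1.3) = 100.47
Denominator = 57.94
Re(z) = -22.05/57.94 = -0.3806
Im(z) = 100.47/57.94 = 1.7340

Re(z) = -0.3806, Im(z) = 1.7340
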